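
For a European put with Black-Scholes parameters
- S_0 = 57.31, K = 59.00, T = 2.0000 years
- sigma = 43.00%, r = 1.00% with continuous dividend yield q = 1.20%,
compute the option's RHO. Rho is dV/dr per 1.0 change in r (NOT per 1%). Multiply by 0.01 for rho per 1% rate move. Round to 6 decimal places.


Answer: Rho = -74.023130

Derivation:
d1 = 0.2496871080; d2 = -0.3584247238
phi(d1) = 0.3866983454; exp(-qT) = 0.9762857098; exp(-rT) = 0.9801986733
N(-d2) = 0.6399872539
Rho = -K*T*exp(-rT)*N(-d2) = -59.0000 * 2.0000 * 0.9801986733 * 0.6399872539 = -74.023130


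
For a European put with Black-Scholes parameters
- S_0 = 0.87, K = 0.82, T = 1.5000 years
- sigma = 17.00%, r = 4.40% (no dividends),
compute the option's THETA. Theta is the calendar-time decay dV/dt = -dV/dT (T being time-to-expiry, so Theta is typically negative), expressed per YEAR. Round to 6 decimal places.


Answer: Theta = -0.008328

Derivation:
d1 = 0.7053755815; d2 = 0.4971689533
phi(d1) = 0.3110766641; exp(-qT) = 1.0000000000; exp(-rT) = 0.9361308643
Theta = -S*exp(-qT)*phi(d1)*sigma/(2*sqrt(T)) + r*K*exp(-rT)*N(-d2) - q*S*exp(-qT)*N(-d1)
N(-d1) = 0.2402882680; N(-d2) = 0.3095349565; sqrt(T) = 1.2247448714
Term 1 = -0.8700 * 1.0000000000 * 0.3110766641 * 0.1700 / (2 * 1.2247448714) = -0.0187827848
Term 2 = 0.0440 * 0.8200 * 0.9361308643 * 0.3095349565 = 0.0104547294
Term 3 = 0 (no dividend yield, q = 0)
Theta = -0.0187827848 + (0.0104547294) + (0.0000000000) = -0.008328


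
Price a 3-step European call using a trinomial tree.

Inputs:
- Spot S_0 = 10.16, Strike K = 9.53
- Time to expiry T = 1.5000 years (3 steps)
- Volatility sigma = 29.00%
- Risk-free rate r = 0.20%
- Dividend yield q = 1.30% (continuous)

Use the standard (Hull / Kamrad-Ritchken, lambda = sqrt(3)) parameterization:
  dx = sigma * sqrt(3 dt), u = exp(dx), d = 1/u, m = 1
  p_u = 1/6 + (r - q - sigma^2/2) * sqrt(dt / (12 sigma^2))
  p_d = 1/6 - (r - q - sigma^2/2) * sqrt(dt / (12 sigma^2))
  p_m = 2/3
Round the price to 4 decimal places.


Answer: Price = V(0,0) = 1.5708

Derivation:
dt = T/N = 0.500000; dx = sigma*sqrt(3*dt) = 0.355176
u = exp(dx) = 1.426432; d = 1/u = 0.701050
p_u = 0.129326, p_m = 0.666667, p_d = 0.204007
Discount per step: exp(-r*dt) = 0.999000
Stock lattice S(k, j) with j the centered position index:
  k=0: S(0,+0) = 10.1600
  k=1: S(1,-1) = 7.1227; S(1,+0) = 10.1600; S(1,+1) = 14.4925
  k=2: S(2,-2) = 4.9933; S(2,-1) = 7.1227; S(2,+0) = 10.1600; S(2,+1) = 14.4925; S(2,+2) = 20.6726
  k=3: S(3,-3) = 3.5006; S(3,-2) = 4.9933; S(3,-1) = 7.1227; S(3,+0) = 10.1600; S(3,+1) = 14.4925; S(3,+2) = 20.6726; S(3,+3) = 29.4881
Terminal payoffs V(N, j) = max(S_T - K, 0):
  V(3,-3) = 0.000000; V(3,-2) = 0.000000; V(3,-1) = 0.000000; V(3,+0) = 0.630000; V(3,+1) = 4.962546; V(3,+2) = 11.142627; V(3,+3) = 19.958091
Backward induction: V(k, j) = exp(-r*dt) * [p_u * V(k+1, j+1) + p_m * V(k+1, j) + p_d * V(k+1, j-1)]
  V(2,-2) = exp(-r*dt) * [p_u*0.000000 + p_m*0.000000 + p_d*0.000000] = 0.000000
  V(2,-1) = exp(-r*dt) * [p_u*0.630000 + p_m*0.000000 + p_d*0.000000] = 0.081394
  V(2,+0) = exp(-r*dt) * [p_u*4.962546 + p_m*0.630000 + p_d*0.000000] = 1.060725
  V(2,+1) = exp(-r*dt) * [p_u*11.142627 + p_m*4.962546 + p_d*0.630000] = 4.873045
  V(2,+2) = exp(-r*dt) * [p_u*19.958091 + p_m*11.142627 + p_d*4.962546] = 11.010898
  V(1,-1) = exp(-r*dt) * [p_u*1.060725 + p_m*0.081394 + p_d*0.000000] = 0.191251
  V(1,+0) = exp(-r*dt) * [p_u*4.873045 + p_m*1.060725 + p_d*0.081394] = 1.352613
  V(1,+1) = exp(-r*dt) * [p_u*11.010898 + p_m*4.873045 + p_d*1.060725] = 4.884201
  V(0,+0) = exp(-r*dt) * [p_u*4.884201 + p_m*1.352613 + p_d*0.191251] = 1.570841


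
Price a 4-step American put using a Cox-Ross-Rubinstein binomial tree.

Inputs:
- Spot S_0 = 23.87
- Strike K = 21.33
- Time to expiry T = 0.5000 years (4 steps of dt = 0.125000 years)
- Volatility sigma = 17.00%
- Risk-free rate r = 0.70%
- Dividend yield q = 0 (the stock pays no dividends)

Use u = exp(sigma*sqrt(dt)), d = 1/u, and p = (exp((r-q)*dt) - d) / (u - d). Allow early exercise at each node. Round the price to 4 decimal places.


dt = T/N = 0.125000
u = exp(sigma*sqrt(dt)) = 1.061947; d = 1/u = 0.941667
p = (exp((r-q)*dt) - d) / (u - d) = 0.492256
Discount per step: exp(-r*dt) = 0.999125
Stock lattice S(k, i) with i counting down-moves:
  k=0: S(0,0) = 23.8700
  k=1: S(1,0) = 25.3487; S(1,1) = 22.4776
  k=2: S(2,0) = 26.9190; S(2,1) = 23.8700; S(2,2) = 21.1664
  k=3: S(3,0) = 28.5865; S(3,1) = 25.3487; S(3,2) = 22.4776; S(3,3) = 19.9317
  k=4: S(4,0) = 30.3574; S(4,1) = 26.9190; S(4,2) = 23.8700; S(4,3) = 21.1664; S(4,4) = 18.7690
Terminal payoffs V(N, i) = max(K - S_T, 0):
  V(4,0) = 0.000000; V(4,1) = 0.000000; V(4,2) = 0.000000; V(4,3) = 0.163615; V(4,4) = 2.561008
Backward induction: V(k, i) = exp(-r*dt) * [p * V(k+1, i) + (1-p) * V(k+1, i+1)]; then take max(V_cont, immediate exercise) for American.
  V(3,0) = exp(-r*dt) * [p*0.000000 + (1-p)*0.000000] = 0.000000; exercise = 0.000000; V(3,0) = max -> 0.000000
  V(3,1) = exp(-r*dt) * [p*0.000000 + (1-p)*0.000000] = 0.000000; exercise = 0.000000; V(3,1) = max -> 0.000000
  V(3,2) = exp(-r*dt) * [p*0.000000 + (1-p)*0.163615] = 0.083002; exercise = 0.000000; V(3,2) = max -> 0.083002
  V(3,3) = exp(-r*dt) * [p*0.163615 + (1-p)*2.561008] = 1.379669; exercise = 1.398324; V(3,3) = max -> 1.398324
  V(2,0) = exp(-r*dt) * [p*0.000000 + (1-p)*0.000000] = 0.000000; exercise = 0.000000; V(2,0) = max -> 0.000000
  V(2,1) = exp(-r*dt) * [p*0.000000 + (1-p)*0.083002] = 0.042107; exercise = 0.000000; V(2,1) = max -> 0.042107
  V(2,2) = exp(-r*dt) * [p*0.083002 + (1-p)*1.398324] = 0.750192; exercise = 0.163615; V(2,2) = max -> 0.750192
  V(1,0) = exp(-r*dt) * [p*0.000000 + (1-p)*0.042107] = 0.021361; exercise = 0.000000; V(1,0) = max -> 0.021361
  V(1,1) = exp(-r*dt) * [p*0.042107 + (1-p)*0.750192] = 0.401281; exercise = 0.000000; V(1,1) = max -> 0.401281
  V(0,0) = exp(-r*dt) * [p*0.021361 + (1-p)*0.401281] = 0.214076; exercise = 0.000000; V(0,0) = max -> 0.214076

Answer: Price = V(0,0) = 0.2141


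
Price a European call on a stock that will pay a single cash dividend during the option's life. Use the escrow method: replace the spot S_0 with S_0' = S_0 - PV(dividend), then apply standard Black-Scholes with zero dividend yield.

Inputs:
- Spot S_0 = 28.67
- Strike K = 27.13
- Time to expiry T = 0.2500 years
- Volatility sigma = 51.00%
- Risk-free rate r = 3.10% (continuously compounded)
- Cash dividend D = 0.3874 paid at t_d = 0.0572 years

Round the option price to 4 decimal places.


PV(D) = D * exp(-r * t_d) = 0.3874 * 0.99822837 = 0.38671367
S_0' = S_0 - PV(D) = 28.6700 - 0.38671367 = 28.28328633
d1 = (ln(S_0'/K) + (r + sigma^2/2)*T) / (sigma*sqrt(T)) = 0.32115064
d2 = d1 - sigma*sqrt(T) = 0.06615064
exp(-rT) = 0.99227995
N(d1) = 0.62595188; N(d2) = 0.52637105
C = S_0' * N(d1) - K * exp(-rT) * N(d2) = 28.28328633 * 0.62595188 - 27.1300 * 0.99227995 * 0.52637105 = 3.5338

Answer: Price = 3.5338


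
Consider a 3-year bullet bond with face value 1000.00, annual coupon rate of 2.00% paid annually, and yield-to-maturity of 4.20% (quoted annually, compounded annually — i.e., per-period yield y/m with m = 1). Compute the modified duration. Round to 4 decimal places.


Coupon per period c = face * coupon_rate / m = 20.000000
Periods per year m = 1; per-period yield y/m = 0.042000
Number of cashflows N = 3
Cashflows (t years, CF_t, discount factor 1/(1+y/m)^(m*t), PV):
  t = 1.0000: CF_t = 20.000000, DF = 0.959693, PV = 19.193858
  t = 2.0000: CF_t = 20.000000, DF = 0.921010, PV = 18.420209
  t = 3.0000: CF_t = 1020.000000, DF = 0.883887, PV = 901.564941
Price P = sum_t PV_t = 939.179008
First compute Macaulay numerator sum_t t * PV_t:
  t * PV_t at t = 1.0000: 19.193858
  t * PV_t at t = 2.0000: 36.840418
  t * PV_t at t = 3.0000: 2704.694822
Macaulay duration D = 2760.729098 / 939.179008 = 2.939513
Modified duration = D / (1 + y/m) = 2.939513 / (1 + 0.042000) = 2.821030

Answer: Modified duration = 2.8210


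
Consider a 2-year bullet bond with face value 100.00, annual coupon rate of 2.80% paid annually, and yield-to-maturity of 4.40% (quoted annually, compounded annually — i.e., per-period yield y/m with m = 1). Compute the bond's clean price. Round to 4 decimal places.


Answer: Price = 96.9995

Derivation:
Coupon per period c = face * coupon_rate / m = 2.800000
Periods per year m = 1; per-period yield y/m = 0.044000
Number of cashflows N = 2
Cashflows (t years, CF_t, discount factor 1/(1+y/m)^(m*t), PV):
  t = 1.0000: CF_t = 2.800000, DF = 0.957854, PV = 2.681992
  t = 2.0000: CF_t = 102.800000, DF = 0.917485, PV = 94.317465
Price P = sum_t PV_t = 96.999457


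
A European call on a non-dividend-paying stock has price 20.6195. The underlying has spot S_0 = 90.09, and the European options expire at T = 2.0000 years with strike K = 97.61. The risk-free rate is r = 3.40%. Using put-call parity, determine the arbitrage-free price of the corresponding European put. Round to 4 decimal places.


Answer: Put price = 21.7227

Derivation:
Put-call parity: C - P = S_0 * exp(-qT) - K * exp(-rT).
S_0 * exp(-qT) = 90.0900 * 1.00000000 = 90.09000000
K * exp(-rT) = 97.6100 * 0.93426047 = 91.19316483
P = C - S*exp(-qT) + K*exp(-rT)
P = 20.6195 - 90.09000000 + 91.19316483 = 21.7227


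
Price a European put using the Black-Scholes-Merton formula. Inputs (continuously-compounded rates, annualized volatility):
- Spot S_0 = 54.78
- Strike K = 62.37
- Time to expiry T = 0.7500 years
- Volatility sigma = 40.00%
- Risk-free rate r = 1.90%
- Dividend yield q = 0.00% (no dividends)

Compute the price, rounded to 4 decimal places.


d1 = (ln(S/K) + (r - q + 0.5*sigma^2) * T) / (sigma * sqrt(T)) = -0.16024133
d2 = d1 - sigma * sqrt(T) = -0.50665150
exp(-rT) = 0.98585105; exp(-qT) = 1.00000000
P = K * exp(-rT) * N(-d2) - S_0 * exp(-qT) * N(-d1)
N(-d1) = 0.56365452; N(-d2) = 0.69380032
P = 62.3700 * 0.98585105 * 0.69380032 - 54.7800 * 1.00000000 * 0.56365452 = 11.7831

Answer: Price = 11.7831


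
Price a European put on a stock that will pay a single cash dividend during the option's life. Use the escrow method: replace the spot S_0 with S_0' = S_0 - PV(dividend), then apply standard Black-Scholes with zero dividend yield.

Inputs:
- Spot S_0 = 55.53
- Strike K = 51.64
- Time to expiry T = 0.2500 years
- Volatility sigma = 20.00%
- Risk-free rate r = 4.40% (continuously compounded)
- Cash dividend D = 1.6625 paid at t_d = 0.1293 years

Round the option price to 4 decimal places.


PV(D) = D * exp(-r * t_d) = 1.6625 * 0.99432695 = 1.65306856
S_0' = S_0 - PV(D) = 55.5300 - 1.65306856 = 53.87693144
d1 = (ln(S_0'/K) + (r + sigma^2/2)*T) / (sigma*sqrt(T)) = 0.58405832
d2 = d1 - sigma*sqrt(T) = 0.48405832
exp(-rT) = 0.98906028
N(-d1) = 0.27959054; N(-d2) = 0.31417224
P = K * exp(-rT) * N(-d2) - S_0' * N(-d1) = 51.6400 * 0.98906028 * 0.31417224 - 53.87693144 * 0.27959054 = 0.9829

Answer: Price = 0.9829


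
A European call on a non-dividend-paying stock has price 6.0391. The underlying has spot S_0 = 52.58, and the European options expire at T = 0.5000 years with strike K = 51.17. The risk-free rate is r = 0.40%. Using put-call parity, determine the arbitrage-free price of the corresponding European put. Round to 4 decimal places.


Answer: Put price = 4.5269

Derivation:
Put-call parity: C - P = S_0 * exp(-qT) - K * exp(-rT).
S_0 * exp(-qT) = 52.5800 * 1.00000000 = 52.58000000
K * exp(-rT) = 51.1700 * 0.99800200 = 51.06776227
P = C - S*exp(-qT) + K*exp(-rT)
P = 6.0391 - 52.58000000 + 51.06776227 = 4.5269


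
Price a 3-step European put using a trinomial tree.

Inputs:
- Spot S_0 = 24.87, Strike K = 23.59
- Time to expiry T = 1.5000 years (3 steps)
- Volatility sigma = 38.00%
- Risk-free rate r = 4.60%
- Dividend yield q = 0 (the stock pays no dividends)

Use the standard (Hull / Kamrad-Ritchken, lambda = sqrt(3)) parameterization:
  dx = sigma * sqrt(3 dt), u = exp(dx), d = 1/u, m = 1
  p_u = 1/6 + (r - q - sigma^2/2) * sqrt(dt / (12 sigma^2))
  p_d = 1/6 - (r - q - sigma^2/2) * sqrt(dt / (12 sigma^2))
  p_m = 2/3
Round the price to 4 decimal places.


Answer: Price = V(0,0) = 2.8416

Derivation:
dt = T/N = 0.500000; dx = sigma*sqrt(3*dt) = 0.465403
u = exp(dx) = 1.592656; d = 1/u = 0.627882
p_u = 0.152593, p_m = 0.666667, p_d = 0.180740
Discount per step: exp(-r*dt) = 0.977262
Stock lattice S(k, j) with j the centered position index:
  k=0: S(0,+0) = 24.8700
  k=1: S(1,-1) = 15.6154; S(1,+0) = 24.8700; S(1,+1) = 39.6094
  k=2: S(2,-2) = 9.8046; S(2,-1) = 15.6154; S(2,+0) = 24.8700; S(2,+1) = 39.6094; S(2,+2) = 63.0841
  k=3: S(3,-3) = 6.1562; S(3,-2) = 9.8046; S(3,-1) = 15.6154; S(3,+0) = 24.8700; S(3,+1) = 39.6094; S(3,+2) = 63.0841; S(3,+3) = 100.4712
Terminal payoffs V(N, j) = max(K - S_T, 0):
  V(3,-3) = 17.433841; V(3,-2) = 13.785356; V(3,-1) = 7.974575; V(3,+0) = 0.000000; V(3,+1) = 0.000000; V(3,+2) = 0.000000; V(3,+3) = 0.000000
Backward induction: V(k, j) = exp(-r*dt) * [p_u * V(k+1, j+1) + p_m * V(k+1, j) + p_d * V(k+1, j-1)]
  V(2,-2) = exp(-r*dt) * [p_u*7.974575 + p_m*13.785356 + p_d*17.433841] = 13.249824
  V(2,-1) = exp(-r*dt) * [p_u*0.000000 + p_m*7.974575 + p_d*13.785356] = 7.630422
  V(2,+0) = exp(-r*dt) * [p_u*0.000000 + p_m*0.000000 + p_d*7.974575] = 1.408556
  V(2,+1) = exp(-r*dt) * [p_u*0.000000 + p_m*0.000000 + p_d*0.000000] = 0.000000
  V(2,+2) = exp(-r*dt) * [p_u*0.000000 + p_m*0.000000 + p_d*0.000000] = 0.000000
  V(1,-1) = exp(-r*dt) * [p_u*1.408556 + p_m*7.630422 + p_d*13.249824] = 7.521660
  V(1,+0) = exp(-r*dt) * [p_u*0.000000 + p_m*1.408556 + p_d*7.630422] = 2.265454
  V(1,+1) = exp(-r*dt) * [p_u*0.000000 + p_m*0.000000 + p_d*1.408556] = 0.248795
  V(0,+0) = exp(-r*dt) * [p_u*0.248795 + p_m*2.265454 + p_d*7.521660] = 2.841621


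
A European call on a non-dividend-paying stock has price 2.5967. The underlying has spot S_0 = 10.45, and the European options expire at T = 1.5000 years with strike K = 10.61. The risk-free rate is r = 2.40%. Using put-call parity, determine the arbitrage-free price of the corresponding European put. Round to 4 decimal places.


Answer: Put price = 2.3815

Derivation:
Put-call parity: C - P = S_0 * exp(-qT) - K * exp(-rT).
S_0 * exp(-qT) = 10.4500 * 1.00000000 = 10.45000000
K * exp(-rT) = 10.6100 * 0.96464029 = 10.23483351
P = C - S*exp(-qT) + K*exp(-rT)
P = 2.5967 - 10.45000000 + 10.23483351 = 2.3815


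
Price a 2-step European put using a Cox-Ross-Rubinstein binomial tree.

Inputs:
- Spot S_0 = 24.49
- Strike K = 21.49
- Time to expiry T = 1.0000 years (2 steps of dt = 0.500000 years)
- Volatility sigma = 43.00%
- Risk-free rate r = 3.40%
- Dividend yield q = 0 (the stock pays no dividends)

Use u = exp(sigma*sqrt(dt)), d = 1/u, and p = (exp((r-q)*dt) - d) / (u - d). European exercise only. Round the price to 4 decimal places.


Answer: Price = V(0,0) = 2.3652

Derivation:
dt = T/N = 0.500000
u = exp(sigma*sqrt(dt)) = 1.355345; d = 1/u = 0.737820
p = (exp((r-q)*dt) - d) / (u - d) = 0.452331
Discount per step: exp(-r*dt) = 0.983144
Stock lattice S(k, i) with i counting down-moves:
  k=0: S(0,0) = 24.4900
  k=1: S(1,0) = 33.1924; S(1,1) = 18.0692
  k=2: S(2,0) = 44.9871; S(2,1) = 24.4900; S(2,2) = 13.3318
Terminal payoffs V(N, i) = max(K - S_T, 0):
  V(2,0) = 0.000000; V(2,1) = 0.000000; V(2,2) = 8.158188
Backward induction: V(k, i) = exp(-r*dt) * [p * V(k+1, i) + (1-p) * V(k+1, i+1)].
  V(1,0) = exp(-r*dt) * [p*0.000000 + (1-p)*0.000000] = 0.000000
  V(1,1) = exp(-r*dt) * [p*0.000000 + (1-p)*8.158188] = 4.392674
  V(0,0) = exp(-r*dt) * [p*0.000000 + (1-p)*4.392674] = 2.365180


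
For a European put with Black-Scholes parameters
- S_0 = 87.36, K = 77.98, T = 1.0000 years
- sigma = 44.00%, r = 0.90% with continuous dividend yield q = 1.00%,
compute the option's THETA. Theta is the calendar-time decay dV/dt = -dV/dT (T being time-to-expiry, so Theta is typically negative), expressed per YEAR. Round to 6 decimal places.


Answer: Theta = -6.714843

Derivation:
d1 = 0.4758752919; d2 = 0.0358752919
phi(d1) = 0.3562341000; exp(-qT) = 0.9900498337; exp(-rT) = 0.9910403788
Theta = -S*exp(-qT)*phi(d1)*sigma/(2*sqrt(T)) + r*K*exp(-rT)*N(-d2) - q*S*exp(-qT)*N(-d1)
N(-d1) = 0.3170816129; N(-d2) = 0.4856908987; sqrt(T) = 1.0000000000
Term 1 = -87.3600 * 0.9900498337 * 0.3562341000 * 0.4400 / (2 * 1.0000000000) = -6.7784102587
Term 2 = 0.0090 * 77.9800 * 0.9910403788 * 0.4856908987 = 0.3378135421
Term 3 = -0.0100 * 87.3600 * 0.9900498337 * 0.3170816129 = -0.2742462761
Theta = -6.7784102587 + (0.3378135421) + (-0.2742462761) = -6.714843


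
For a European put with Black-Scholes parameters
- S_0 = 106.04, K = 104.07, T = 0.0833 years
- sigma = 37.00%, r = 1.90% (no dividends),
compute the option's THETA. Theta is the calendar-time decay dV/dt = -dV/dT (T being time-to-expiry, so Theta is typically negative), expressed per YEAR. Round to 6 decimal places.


d1 = 0.2438205654; d2 = 0.1370321297
phi(d1) = 0.3872585322; exp(-qT) = 1.0000000000; exp(-rT) = 0.9984185518
Theta = -S*exp(-qT)*phi(d1)*sigma/(2*sqrt(T)) + r*K*exp(-rT)*N(-d2) - q*S*exp(-qT)*N(-d1)
N(-d1) = 0.4036848960; N(-d2) = 0.4455026994; sqrt(T) = 0.2886173938
Term 1 = -106.0400 * 1.0000000000 * 0.3872585322 * 0.3700 / (2 * 0.2886173938) = -26.3220640640
Term 2 = 0.0190 * 104.0700 * 0.9984185518 * 0.4455026994 = 0.8795127456
Term 3 = 0 (no dividend yield, q = 0)
Theta = -26.3220640640 + (0.8795127456) + (0.0000000000) = -25.442551

Answer: Theta = -25.442551


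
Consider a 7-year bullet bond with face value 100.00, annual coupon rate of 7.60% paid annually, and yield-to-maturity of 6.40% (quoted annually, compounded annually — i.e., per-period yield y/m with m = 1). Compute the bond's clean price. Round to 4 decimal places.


Answer: Price = 106.6047

Derivation:
Coupon per period c = face * coupon_rate / m = 7.600000
Periods per year m = 1; per-period yield y/m = 0.064000
Number of cashflows N = 7
Cashflows (t years, CF_t, discount factor 1/(1+y/m)^(m*t), PV):
  t = 1.0000: CF_t = 7.600000, DF = 0.939850, PV = 7.142857
  t = 2.0000: CF_t = 7.600000, DF = 0.883317, PV = 6.713212
  t = 3.0000: CF_t = 7.600000, DF = 0.830185, PV = 6.309409
  t = 4.0000: CF_t = 7.600000, DF = 0.780249, PV = 5.929896
  t = 5.0000: CF_t = 7.600000, DF = 0.733317, PV = 5.573211
  t = 6.0000: CF_t = 7.600000, DF = 0.689208, PV = 5.237980
  t = 7.0000: CF_t = 107.600000, DF = 0.647752, PV = 69.698090
Price P = sum_t PV_t = 106.604654


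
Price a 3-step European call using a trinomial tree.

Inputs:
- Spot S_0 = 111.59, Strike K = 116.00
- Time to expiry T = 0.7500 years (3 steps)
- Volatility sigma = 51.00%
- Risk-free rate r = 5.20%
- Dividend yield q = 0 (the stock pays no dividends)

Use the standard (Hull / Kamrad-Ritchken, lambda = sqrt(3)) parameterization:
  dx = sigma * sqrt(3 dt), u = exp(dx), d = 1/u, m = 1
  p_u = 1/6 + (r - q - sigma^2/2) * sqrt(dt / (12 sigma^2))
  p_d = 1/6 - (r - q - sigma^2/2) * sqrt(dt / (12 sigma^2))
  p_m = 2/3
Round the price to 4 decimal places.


dt = T/N = 0.250000; dx = sigma*sqrt(3*dt) = 0.441673
u = exp(dx) = 1.555307; d = 1/u = 0.642960
p_u = 0.144577, p_m = 0.666667, p_d = 0.188756
Discount per step: exp(-r*dt) = 0.987084
Stock lattice S(k, j) with j the centered position index:
  k=0: S(0,+0) = 111.5900
  k=1: S(1,-1) = 71.7479; S(1,+0) = 111.5900; S(1,+1) = 173.5567
  k=2: S(2,-2) = 46.1310; S(2,-1) = 71.7479; S(2,+0) = 111.5900; S(2,+1) = 173.5567; S(2,+2) = 269.9340
  k=3: S(3,-3) = 29.6604; S(3,-2) = 46.1310; S(3,-1) = 71.7479; S(3,+0) = 111.5900; S(3,+1) = 173.5567; S(3,+2) = 269.9340; S(3,+3) = 419.8302
Terminal payoffs V(N, j) = max(S_T - K, 0):
  V(3,-3) = 0.000000; V(3,-2) = 0.000000; V(3,-1) = 0.000000; V(3,+0) = 0.000000; V(3,+1) = 57.556709; V(3,+2) = 153.933964; V(3,+3) = 303.830185
Backward induction: V(k, j) = exp(-r*dt) * [p_u * V(k+1, j+1) + p_m * V(k+1, j) + p_d * V(k+1, j-1)]
  V(2,-2) = exp(-r*dt) * [p_u*0.000000 + p_m*0.000000 + p_d*0.000000] = 0.000000
  V(2,-1) = exp(-r*dt) * [p_u*0.000000 + p_m*0.000000 + p_d*0.000000] = 0.000000
  V(2,+0) = exp(-r*dt) * [p_u*57.556709 + p_m*0.000000 + p_d*0.000000] = 8.213919
  V(2,+1) = exp(-r*dt) * [p_u*153.933964 + p_m*57.556709 + p_d*0.000000] = 59.843461
  V(2,+2) = exp(-r*dt) * [p_u*303.830185 + p_m*153.933964 + p_d*57.556709] = 155.380646
  V(1,-1) = exp(-r*dt) * [p_u*8.213919 + p_m*0.000000 + p_d*0.000000] = 1.172208
  V(1,+0) = exp(-r*dt) * [p_u*59.843461 + p_m*8.213919 + p_d*0.000000] = 13.945481
  V(1,+1) = exp(-r*dt) * [p_u*155.380646 + p_m*59.843461 + p_d*8.213919] = 63.085130
  V(0,+0) = exp(-r*dt) * [p_u*63.085130 + p_m*13.945481 + p_d*1.172208] = 18.398192

Answer: Price = V(0,0) = 18.3982


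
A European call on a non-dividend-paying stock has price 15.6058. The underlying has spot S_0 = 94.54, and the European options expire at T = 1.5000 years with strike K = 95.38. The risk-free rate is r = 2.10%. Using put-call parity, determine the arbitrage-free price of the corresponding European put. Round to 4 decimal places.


Answer: Put price = 13.4882

Derivation:
Put-call parity: C - P = S_0 * exp(-qT) - K * exp(-rT).
S_0 * exp(-qT) = 94.5400 * 1.00000000 = 94.54000000
K * exp(-rT) = 95.3800 * 0.96899096 = 92.42235743
P = C - S*exp(-qT) + K*exp(-rT)
P = 15.6058 - 94.54000000 + 92.42235743 = 13.4882


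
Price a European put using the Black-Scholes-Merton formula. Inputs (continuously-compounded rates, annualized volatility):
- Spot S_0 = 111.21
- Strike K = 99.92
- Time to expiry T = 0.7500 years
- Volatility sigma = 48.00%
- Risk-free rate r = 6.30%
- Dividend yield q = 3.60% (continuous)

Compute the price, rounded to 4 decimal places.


Answer: Price = 11.0556

Derivation:
d1 = (ln(S/K) + (r - q + 0.5*sigma^2) * T) / (sigma * sqrt(T)) = 0.51408336
d2 = d1 - sigma * sqrt(T) = 0.09839117
exp(-rT) = 0.95384891; exp(-qT) = 0.97336124
P = K * exp(-rT) * N(-d2) - S_0 * exp(-qT) * N(-d1)
N(-d1) = 0.30359686; N(-d2) = 0.46081084
P = 99.9200 * 0.95384891 * 0.46081084 - 111.2100 * 0.97336124 * 0.30359686 = 11.0556


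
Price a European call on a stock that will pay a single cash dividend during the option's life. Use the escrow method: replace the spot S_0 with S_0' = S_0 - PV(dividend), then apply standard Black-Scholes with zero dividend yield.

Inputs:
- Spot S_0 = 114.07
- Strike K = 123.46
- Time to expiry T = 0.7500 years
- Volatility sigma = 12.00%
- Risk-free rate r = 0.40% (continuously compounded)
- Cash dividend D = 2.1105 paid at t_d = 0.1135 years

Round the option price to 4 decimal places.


Answer: Price = 1.1977

Derivation:
PV(D) = D * exp(-r * t_d) = 2.1105 * 0.99954610 = 2.10954205
S_0' = S_0 - PV(D) = 114.0700 - 2.10954205 = 111.96045795
d1 = (ln(S_0'/K) + (r + sigma^2/2)*T) / (sigma*sqrt(T)) = -0.85997729
d2 = d1 - sigma*sqrt(T) = -0.96390034
exp(-rT) = 0.99700450
N(d1) = 0.19490078; N(d2) = 0.16754795
C = S_0' * N(d1) - K * exp(-rT) * N(d2) = 111.96045795 * 0.19490078 - 123.4600 * 0.99700450 * 0.16754795 = 1.1977


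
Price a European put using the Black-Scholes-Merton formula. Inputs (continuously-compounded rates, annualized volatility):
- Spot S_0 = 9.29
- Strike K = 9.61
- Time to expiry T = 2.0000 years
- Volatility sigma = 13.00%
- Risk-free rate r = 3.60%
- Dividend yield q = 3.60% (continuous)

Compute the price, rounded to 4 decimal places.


Answer: Price = 0.8038

Derivation:
d1 = (ln(S/K) + (r - q + 0.5*sigma^2) * T) / (sigma * sqrt(T)) = -0.09228108
d2 = d1 - sigma * sqrt(T) = -0.27612884
exp(-rT) = 0.93053090; exp(-qT) = 0.93053090
P = K * exp(-rT) * N(-d2) - S_0 * exp(-qT) * N(-d1)
N(-d1) = 0.53676264; N(-d2) = 0.60877545
P = 9.6100 * 0.93053090 * 0.60877545 - 9.2900 * 0.93053090 * 0.53676264 = 0.8038


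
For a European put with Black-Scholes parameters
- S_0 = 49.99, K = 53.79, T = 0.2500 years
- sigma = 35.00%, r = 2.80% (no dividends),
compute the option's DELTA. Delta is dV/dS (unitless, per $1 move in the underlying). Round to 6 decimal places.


d1 = -0.2911548049; d2 = -0.4661548049
phi(d1) = 0.3823862355; exp(-qT) = 1.0000000000; exp(-rT) = 0.9930244429
N(-d1) = 0.6145335368
Delta = -exp(-qT) * N(-d1) = -1.0000000000 * 0.6145335368 = -0.614534

Answer: Delta = -0.614534


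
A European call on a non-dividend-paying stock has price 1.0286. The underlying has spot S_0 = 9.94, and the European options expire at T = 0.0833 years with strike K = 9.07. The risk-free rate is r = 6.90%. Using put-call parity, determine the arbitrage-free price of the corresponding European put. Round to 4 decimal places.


Answer: Put price = 0.1066

Derivation:
Put-call parity: C - P = S_0 * exp(-qT) - K * exp(-rT).
S_0 * exp(-qT) = 9.9400 * 1.00000000 = 9.94000000
K * exp(-rT) = 9.0700 * 0.99426879 = 9.01801789
P = C - S*exp(-qT) + K*exp(-rT)
P = 1.0286 - 9.94000000 + 9.01801789 = 0.1066


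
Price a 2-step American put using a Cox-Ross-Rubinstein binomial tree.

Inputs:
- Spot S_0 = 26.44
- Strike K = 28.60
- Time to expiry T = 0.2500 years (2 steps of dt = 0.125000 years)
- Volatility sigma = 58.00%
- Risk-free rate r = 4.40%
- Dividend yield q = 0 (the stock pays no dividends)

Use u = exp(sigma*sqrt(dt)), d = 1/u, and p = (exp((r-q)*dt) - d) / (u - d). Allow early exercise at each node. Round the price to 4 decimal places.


dt = T/N = 0.125000
u = exp(sigma*sqrt(dt)) = 1.227600; d = 1/u = 0.814598
p = (exp((r-q)*dt) - d) / (u - d) = 0.462267
Discount per step: exp(-r*dt) = 0.994515
Stock lattice S(k, i) with i counting down-moves:
  k=0: S(0,0) = 26.4400
  k=1: S(1,0) = 32.4577; S(1,1) = 21.5380
  k=2: S(2,0) = 39.8451; S(2,1) = 26.4400; S(2,2) = 17.5448
Terminal payoffs V(N, i) = max(K - S_T, 0):
  V(2,0) = 0.000000; V(2,1) = 2.160000; V(2,2) = 11.055227
Backward induction: V(k, i) = exp(-r*dt) * [p * V(k+1, i) + (1-p) * V(k+1, i+1)]; then take max(V_cont, immediate exercise) for American.
  V(1,0) = exp(-r*dt) * [p*0.000000 + (1-p)*2.160000] = 1.155132; exercise = 0.000000; V(1,0) = max -> 1.155132
  V(1,1) = exp(-r*dt) * [p*2.160000 + (1-p)*11.055227] = 6.905170; exercise = 7.062038; V(1,1) = max -> 7.062038
  V(0,0) = exp(-r*dt) * [p*1.155132 + (1-p)*7.062038] = 4.307710; exercise = 2.160000; V(0,0) = max -> 4.307710

Answer: Price = V(0,0) = 4.3077


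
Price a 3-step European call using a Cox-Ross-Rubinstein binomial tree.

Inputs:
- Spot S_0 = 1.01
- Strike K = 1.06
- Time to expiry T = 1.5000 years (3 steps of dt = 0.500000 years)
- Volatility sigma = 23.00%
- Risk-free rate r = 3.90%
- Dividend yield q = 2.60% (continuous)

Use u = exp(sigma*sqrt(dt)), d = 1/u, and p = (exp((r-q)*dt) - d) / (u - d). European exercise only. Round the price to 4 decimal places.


Answer: Price = V(0,0) = 0.1043

Derivation:
dt = T/N = 0.500000
u = exp(sigma*sqrt(dt)) = 1.176607; d = 1/u = 0.849902
p = (exp((r-q)*dt) - d) / (u - d) = 0.479391
Discount per step: exp(-r*dt) = 0.980689
Stock lattice S(k, i) with i counting down-moves:
  k=0: S(0,0) = 1.0100
  k=1: S(1,0) = 1.1884; S(1,1) = 0.8584
  k=2: S(2,0) = 1.3982; S(2,1) = 1.0100; S(2,2) = 0.7296
  k=3: S(3,0) = 1.6452; S(3,1) = 1.1884; S(3,2) = 0.8584; S(3,3) = 0.6201
Terminal payoffs V(N, i) = max(S_T - K, 0):
  V(3,0) = 0.585187; V(3,1) = 0.128373; V(3,2) = 0.000000; V(3,3) = 0.000000
Backward induction: V(k, i) = exp(-r*dt) * [p * V(k+1, i) + (1-p) * V(k+1, i+1)].
  V(2,0) = exp(-r*dt) * [p*0.585187 + (1-p)*0.128373] = 0.340657
  V(2,1) = exp(-r*dt) * [p*0.128373 + (1-p)*0.000000] = 0.060352
  V(2,2) = exp(-r*dt) * [p*0.000000 + (1-p)*0.000000] = 0.000000
  V(1,0) = exp(-r*dt) * [p*0.340657 + (1-p)*0.060352] = 0.190968
  V(1,1) = exp(-r*dt) * [p*0.060352 + (1-p)*0.000000] = 0.028374
  V(0,0) = exp(-r*dt) * [p*0.190968 + (1-p)*0.028374] = 0.104267


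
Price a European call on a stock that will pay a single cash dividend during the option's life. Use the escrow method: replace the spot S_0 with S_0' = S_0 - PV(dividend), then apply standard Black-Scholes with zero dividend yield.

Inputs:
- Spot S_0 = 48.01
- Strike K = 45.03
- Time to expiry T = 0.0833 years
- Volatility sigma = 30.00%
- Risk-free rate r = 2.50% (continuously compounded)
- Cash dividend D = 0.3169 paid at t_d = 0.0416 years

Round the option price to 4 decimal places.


PV(D) = D * exp(-r * t_d) = 0.3169 * 0.99896054 = 0.31657060
S_0' = S_0 - PV(D) = 48.0100 - 0.31657060 = 47.69342940
d1 = (ln(S_0'/K) + (r + sigma^2/2)*T) / (sigma*sqrt(T)) = 0.73102207
d2 = d1 - sigma*sqrt(T) = 0.64443686
exp(-rT) = 0.99791967
N(d1) = 0.76761717; N(d2) = 0.74035390
C = S_0' * N(d1) - K * exp(-rT) * N(d2) = 47.69342940 * 0.76761717 - 45.0300 * 0.99791967 * 0.74035390 = 3.3415

Answer: Price = 3.3415


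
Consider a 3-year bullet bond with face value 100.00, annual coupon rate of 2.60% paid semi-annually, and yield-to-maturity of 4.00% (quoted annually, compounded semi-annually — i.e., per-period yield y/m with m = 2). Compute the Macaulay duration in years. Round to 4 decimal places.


Coupon per period c = face * coupon_rate / m = 1.300000
Periods per year m = 2; per-period yield y/m = 0.020000
Number of cashflows N = 6
Cashflows (t years, CF_t, discount factor 1/(1+y/m)^(m*t), PV):
  t = 0.5000: CF_t = 1.300000, DF = 0.980392, PV = 1.274510
  t = 1.0000: CF_t = 1.300000, DF = 0.961169, PV = 1.249519
  t = 1.5000: CF_t = 1.300000, DF = 0.942322, PV = 1.225019
  t = 2.0000: CF_t = 1.300000, DF = 0.923845, PV = 1.200999
  t = 2.5000: CF_t = 1.300000, DF = 0.905731, PV = 1.177450
  t = 3.0000: CF_t = 101.300000, DF = 0.887971, PV = 89.951501
Price P = sum_t PV_t = 96.078998
Macaulay numerator sum_t t * PV_t:
  t * PV_t at t = 0.5000: 0.637255
  t * PV_t at t = 1.0000: 1.249519
  t * PV_t at t = 1.5000: 1.837529
  t * PV_t at t = 2.0000: 2.401998
  t * PV_t at t = 2.5000: 2.943625
  t * PV_t at t = 3.0000: 269.854503
Macaulay duration D = (sum_t t * PV_t) / P = 278.924429 / 96.078998 = 2.903074

Answer: Macaulay duration = 2.9031 years


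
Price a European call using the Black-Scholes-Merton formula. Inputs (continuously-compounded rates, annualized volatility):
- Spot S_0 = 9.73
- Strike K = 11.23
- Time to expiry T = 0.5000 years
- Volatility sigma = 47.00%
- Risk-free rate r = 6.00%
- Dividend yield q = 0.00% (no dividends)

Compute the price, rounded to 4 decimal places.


Answer: Price = 0.8548

Derivation:
d1 = (ln(S/K) + (r - q + 0.5*sigma^2) * T) / (sigma * sqrt(T)) = -0.17497093
d2 = d1 - sigma * sqrt(T) = -0.50731112
exp(-rT) = 0.97044553; exp(-qT) = 1.00000000
C = S_0 * exp(-qT) * N(d1) - K * exp(-rT) * N(d2)
N(d1) = 0.43055124; N(d2) = 0.30596827
C = 9.7300 * 1.00000000 * 0.43055124 - 11.2300 * 0.97044553 * 0.30596827 = 0.8548


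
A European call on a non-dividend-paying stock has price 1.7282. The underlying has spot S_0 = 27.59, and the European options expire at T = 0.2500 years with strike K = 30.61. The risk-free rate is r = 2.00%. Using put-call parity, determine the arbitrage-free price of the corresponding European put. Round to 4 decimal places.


Answer: Put price = 4.5955

Derivation:
Put-call parity: C - P = S_0 * exp(-qT) - K * exp(-rT).
S_0 * exp(-qT) = 27.5900 * 1.00000000 = 27.59000000
K * exp(-rT) = 30.6100 * 0.99501248 = 30.45733199
P = C - S*exp(-qT) + K*exp(-rT)
P = 1.7282 - 27.59000000 + 30.45733199 = 4.5955


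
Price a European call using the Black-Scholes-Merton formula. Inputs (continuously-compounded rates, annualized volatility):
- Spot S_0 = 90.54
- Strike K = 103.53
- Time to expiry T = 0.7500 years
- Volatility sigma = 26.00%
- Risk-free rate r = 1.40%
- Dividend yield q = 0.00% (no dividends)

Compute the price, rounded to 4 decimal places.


d1 = (ln(S/K) + (r - q + 0.5*sigma^2) * T) / (sigma * sqrt(T)) = -0.43620893
d2 = d1 - sigma * sqrt(T) = -0.66137553
exp(-rT) = 0.98955493; exp(-qT) = 1.00000000
C = S_0 * exp(-qT) * N(d1) - K * exp(-rT) * N(d2)
N(d1) = 0.33134257; N(d2) = 0.25418576
C = 90.5400 * 1.00000000 * 0.33134257 - 103.5300 * 0.98955493 * 0.25418576 = 3.9588

Answer: Price = 3.9588


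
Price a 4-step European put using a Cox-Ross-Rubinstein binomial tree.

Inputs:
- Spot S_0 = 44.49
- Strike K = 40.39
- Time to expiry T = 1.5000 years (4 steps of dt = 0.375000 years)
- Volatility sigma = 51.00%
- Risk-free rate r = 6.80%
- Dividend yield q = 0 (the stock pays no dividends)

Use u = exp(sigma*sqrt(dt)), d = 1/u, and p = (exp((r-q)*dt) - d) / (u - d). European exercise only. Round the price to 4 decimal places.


dt = T/N = 0.375000
u = exp(sigma*sqrt(dt)) = 1.366578; d = 1/u = 0.731755
p = (exp((r-q)*dt) - d) / (u - d) = 0.463236
Discount per step: exp(-r*dt) = 0.974822
Stock lattice S(k, i) with i counting down-moves:
  k=0: S(0,0) = 44.4900
  k=1: S(1,0) = 60.7991; S(1,1) = 32.5558
  k=2: S(2,0) = 83.0867; S(2,1) = 44.4900; S(2,2) = 23.8228
  k=3: S(3,0) = 113.5444; S(3,1) = 60.7991; S(3,2) = 32.5558; S(3,3) = 17.4325
  k=4: S(4,0) = 155.1674; S(4,1) = 83.0867; S(4,2) = 44.4900; S(4,3) = 23.8228; S(4,4) = 12.7563
Terminal payoffs V(N, i) = max(K - S_T, 0):
  V(4,0) = 0.000000; V(4,1) = 0.000000; V(4,2) = 0.000000; V(4,3) = 16.567165; V(4,4) = 27.633708
Backward induction: V(k, i) = exp(-r*dt) * [p * V(k+1, i) + (1-p) * V(k+1, i+1)].
  V(3,0) = exp(-r*dt) * [p*0.000000 + (1-p)*0.000000] = 0.000000
  V(3,1) = exp(-r*dt) * [p*0.000000 + (1-p)*0.000000] = 0.000000
  V(3,2) = exp(-r*dt) * [p*0.000000 + (1-p)*16.567165] = 8.668759
  V(3,3) = exp(-r*dt) * [p*16.567165 + (1-p)*27.633708] = 21.940605
  V(2,0) = exp(-r*dt) * [p*0.000000 + (1-p)*0.000000] = 0.000000
  V(2,1) = exp(-r*dt) * [p*0.000000 + (1-p)*8.668759] = 4.535923
  V(2,2) = exp(-r*dt) * [p*8.668759 + (1-p)*21.940605] = 15.394985
  V(1,0) = exp(-r*dt) * [p*0.000000 + (1-p)*4.535923] = 2.373419
  V(1,1) = exp(-r*dt) * [p*4.535923 + (1-p)*15.394985] = 10.103717
  V(0,0) = exp(-r*dt) * [p*2.373419 + (1-p)*10.103717] = 6.358535

Answer: Price = V(0,0) = 6.3585


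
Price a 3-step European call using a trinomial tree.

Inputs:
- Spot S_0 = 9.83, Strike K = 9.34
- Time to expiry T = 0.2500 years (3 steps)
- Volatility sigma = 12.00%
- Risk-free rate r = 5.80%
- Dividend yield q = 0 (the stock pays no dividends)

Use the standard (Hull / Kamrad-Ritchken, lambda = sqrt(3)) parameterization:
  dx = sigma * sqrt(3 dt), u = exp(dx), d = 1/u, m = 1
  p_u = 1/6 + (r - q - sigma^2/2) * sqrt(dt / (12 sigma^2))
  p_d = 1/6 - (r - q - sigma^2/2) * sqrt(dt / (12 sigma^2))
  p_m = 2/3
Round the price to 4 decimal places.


dt = T/N = 0.083333; dx = sigma*sqrt(3*dt) = 0.060000
u = exp(dx) = 1.061837; d = 1/u = 0.941765
p_u = 0.201944, p_m = 0.666667, p_d = 0.131389
Discount per step: exp(-r*dt) = 0.995178
Stock lattice S(k, j) with j the centered position index:
  k=0: S(0,+0) = 9.8300
  k=1: S(1,-1) = 9.2575; S(1,+0) = 9.8300; S(1,+1) = 10.4379
  k=2: S(2,-2) = 8.7184; S(2,-1) = 9.2575; S(2,+0) = 9.8300; S(2,+1) = 10.4379; S(2,+2) = 11.0833
  k=3: S(3,-3) = 8.2107; S(3,-2) = 8.7184; S(3,-1) = 9.2575; S(3,+0) = 9.8300; S(3,+1) = 10.4379; S(3,+2) = 11.0833; S(3,+3) = 11.7686
Terminal payoffs V(N, j) = max(S_T - K, 0):
  V(3,-3) = 0.000000; V(3,-2) = 0.000000; V(3,-1) = 0.000000; V(3,+0) = 0.490000; V(3,+1) = 1.097853; V(3,+2) = 1.743294; V(3,+3) = 2.428647
Backward induction: V(k, j) = exp(-r*dt) * [p_u * V(k+1, j+1) + p_m * V(k+1, j) + p_d * V(k+1, j-1)]
  V(2,-2) = exp(-r*dt) * [p_u*0.000000 + p_m*0.000000 + p_d*0.000000] = 0.000000
  V(2,-1) = exp(-r*dt) * [p_u*0.490000 + p_m*0.000000 + p_d*0.000000] = 0.098476
  V(2,+0) = exp(-r*dt) * [p_u*1.097853 + p_m*0.490000 + p_d*0.000000] = 0.545728
  V(2,+1) = exp(-r*dt) * [p_u*1.743294 + p_m*1.097853 + p_d*0.490000] = 1.142794
  V(2,+2) = exp(-r*dt) * [p_u*2.428647 + p_m*1.743294 + p_d*1.097853] = 1.788229
  V(1,-1) = exp(-r*dt) * [p_u*0.545728 + p_m*0.098476 + p_d*0.000000] = 0.175009
  V(1,+0) = exp(-r*dt) * [p_u*1.142794 + p_m*0.545728 + p_d*0.098476] = 0.604609
  V(1,+1) = exp(-r*dt) * [p_u*1.788229 + p_m*1.142794 + p_d*0.545728] = 1.188928
  V(0,+0) = exp(-r*dt) * [p_u*1.188928 + p_m*0.604609 + p_d*0.175009] = 0.662952

Answer: Price = V(0,0) = 0.6630


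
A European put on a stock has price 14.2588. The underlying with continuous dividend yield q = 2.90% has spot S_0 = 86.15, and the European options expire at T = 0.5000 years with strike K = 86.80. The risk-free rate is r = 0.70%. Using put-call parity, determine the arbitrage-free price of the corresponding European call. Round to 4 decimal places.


Answer: Call price = 12.6719

Derivation:
Put-call parity: C - P = S_0 * exp(-qT) - K * exp(-rT).
S_0 * exp(-qT) = 86.1500 * 0.98560462 = 84.90983790
K * exp(-rT) = 86.8000 * 0.99650612 = 86.49673103
C = P + S*exp(-qT) - K*exp(-rT)
C = 14.2588 + 84.90983790 - 86.49673103 = 12.6719


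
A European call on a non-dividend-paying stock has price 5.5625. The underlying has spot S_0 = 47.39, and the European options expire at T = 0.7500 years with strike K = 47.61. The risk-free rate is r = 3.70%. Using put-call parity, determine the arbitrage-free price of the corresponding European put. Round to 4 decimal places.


Put-call parity: C - P = S_0 * exp(-qT) - K * exp(-rT).
S_0 * exp(-qT) = 47.3900 * 1.00000000 = 47.39000000
K * exp(-rT) = 47.6100 * 0.97263149 = 46.30698544
P = C - S*exp(-qT) + K*exp(-rT)
P = 5.5625 - 47.39000000 + 46.30698544 = 4.4795

Answer: Put price = 4.4795


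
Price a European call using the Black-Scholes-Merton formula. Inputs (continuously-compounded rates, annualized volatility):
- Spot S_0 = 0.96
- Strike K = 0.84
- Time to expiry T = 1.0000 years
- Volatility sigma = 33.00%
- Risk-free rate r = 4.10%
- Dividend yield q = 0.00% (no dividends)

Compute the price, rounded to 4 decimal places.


Answer: Price = 0.2082

Derivation:
d1 = (ln(S/K) + (r - q + 0.5*sigma^2) * T) / (sigma * sqrt(T)) = 0.69388301
d2 = d1 - sigma * sqrt(T) = 0.36388301
exp(-rT) = 0.95982913; exp(-qT) = 1.00000000
C = S_0 * exp(-qT) * N(d1) - K * exp(-rT) * N(d2)
N(d1) = 0.75612221; N(d2) = 0.64202731
C = 0.9600 * 1.00000000 * 0.75612221 - 0.8400 * 0.95982913 * 0.64202731 = 0.2082


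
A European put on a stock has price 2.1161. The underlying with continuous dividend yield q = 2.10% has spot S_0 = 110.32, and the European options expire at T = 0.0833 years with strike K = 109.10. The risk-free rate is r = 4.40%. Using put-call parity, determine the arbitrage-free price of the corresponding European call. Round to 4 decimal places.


Answer: Call price = 3.5424

Derivation:
Put-call parity: C - P = S_0 * exp(-qT) - K * exp(-rT).
S_0 * exp(-qT) = 110.3200 * 0.99825223 = 110.12718592
K * exp(-rT) = 109.1000 * 0.99634151 = 108.70085859
C = P + S*exp(-qT) - K*exp(-rT)
C = 2.1161 + 110.12718592 - 108.70085859 = 3.5424


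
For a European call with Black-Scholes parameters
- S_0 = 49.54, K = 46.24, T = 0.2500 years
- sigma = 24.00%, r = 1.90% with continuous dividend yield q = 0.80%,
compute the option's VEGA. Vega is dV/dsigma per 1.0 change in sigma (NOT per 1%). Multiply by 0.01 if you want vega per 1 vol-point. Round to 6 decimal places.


Answer: Vega = 7.945635

Derivation:
d1 = 0.6573766641; d2 = 0.5373766641
phi(d1) = 0.3214187231; exp(-qT) = 0.9980019987; exp(-rT) = 0.9952612634
Vega = S * exp(-qT) * phi(d1) * sqrt(T) = 49.5400 * 0.9980019987 * 0.3214187231 * 0.5000000000 = 7.945635


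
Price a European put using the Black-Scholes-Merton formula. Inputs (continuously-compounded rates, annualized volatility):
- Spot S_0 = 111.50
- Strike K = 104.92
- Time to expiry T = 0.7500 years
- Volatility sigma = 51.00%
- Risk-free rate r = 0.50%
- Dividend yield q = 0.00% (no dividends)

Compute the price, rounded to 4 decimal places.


Answer: Price = 15.5904

Derivation:
d1 = (ln(S/K) + (r - q + 0.5*sigma^2) * T) / (sigma * sqrt(T)) = 0.36704519
d2 = d1 - sigma * sqrt(T) = -0.07462776
exp(-rT) = 0.99625702; exp(-qT) = 1.00000000
P = K * exp(-rT) * N(-d2) - S_0 * exp(-qT) * N(-d1)
N(-d1) = 0.35679265; N(-d2) = 0.52974456
P = 104.9200 * 0.99625702 * 0.52974456 - 111.5000 * 1.00000000 * 0.35679265 = 15.5904


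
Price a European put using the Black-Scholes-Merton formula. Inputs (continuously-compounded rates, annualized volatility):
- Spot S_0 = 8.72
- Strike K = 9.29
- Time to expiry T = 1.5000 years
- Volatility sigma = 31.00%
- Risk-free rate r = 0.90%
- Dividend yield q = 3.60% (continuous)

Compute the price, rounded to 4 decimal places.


Answer: Price = 1.8119

Derivation:
d1 = (ln(S/K) + (r - q + 0.5*sigma^2) * T) / (sigma * sqrt(T)) = -0.08361008
d2 = d1 - sigma * sqrt(T) = -0.46328099
exp(-rT) = 0.98659072; exp(-qT) = 0.94743211
P = K * exp(-rT) * N(-d2) - S_0 * exp(-qT) * N(-d1)
N(-d1) = 0.53331677; N(-d2) = 0.67841851
P = 9.2900 * 0.98659072 * 0.67841851 - 8.7200 * 0.94743211 * 0.53331677 = 1.8119
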